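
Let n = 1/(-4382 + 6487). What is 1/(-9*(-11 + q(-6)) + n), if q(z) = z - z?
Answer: 2105/208396 ≈ 0.010101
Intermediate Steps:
q(z) = 0
n = 1/2105 ≈ 0.00047506
1/(-9*(-11 + q(-6)) + n) = 1/(-9*(-11 + 0) + 1/2105) = 1/(-9*(-11) + 1/2105) = 1/(99 + 1/2105) = 1/(208396/2105) = 2105/208396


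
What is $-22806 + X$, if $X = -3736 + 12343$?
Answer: $-14199$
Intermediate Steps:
$X = 8607$
$-22806 + X = -22806 + 8607 = -14199$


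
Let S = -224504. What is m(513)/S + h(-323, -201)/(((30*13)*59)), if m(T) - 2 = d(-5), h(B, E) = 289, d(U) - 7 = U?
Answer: 4049351/322864815 ≈ 0.012542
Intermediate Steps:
d(U) = 7 + U
m(T) = 4 (m(T) = 2 + (7 - 5) = 2 + 2 = 4)
m(513)/S + h(-323, -201)/(((30*13)*59)) = 4/(-224504) + 289/(((30*13)*59)) = 4*(-1/224504) + 289/((390*59)) = -1/56126 + 289/23010 = 4049351/322864815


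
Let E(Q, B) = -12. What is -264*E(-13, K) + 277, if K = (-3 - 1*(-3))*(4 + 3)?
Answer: 3445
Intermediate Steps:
K = 0 (K = (-3 + 3)*7 = 0*7 = 0)
-264*E(-13, K) + 277 = -264*(-12) + 277 = 3168 + 277 = 3445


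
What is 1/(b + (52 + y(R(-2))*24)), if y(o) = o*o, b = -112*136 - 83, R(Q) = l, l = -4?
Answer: -1/14879 ≈ -6.7209e-5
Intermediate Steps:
R(Q) = -4
b = -15315 (b = -15232 - 83 = -15315)
y(o) = o**2
1/(b + (52 + y(R(-2))*24)) = 1/(-15315 + (52 + (-4)**2*24)) = 1/(-15315 + (52 + 16*24)) = 1/(-15315 + (52 + 384)) = 1/(-15315 + 436) = 1/(-14879) = -1/14879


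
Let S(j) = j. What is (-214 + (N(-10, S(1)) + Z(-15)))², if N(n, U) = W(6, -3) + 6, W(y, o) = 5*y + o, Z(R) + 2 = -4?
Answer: 34969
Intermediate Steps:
Z(R) = -6 (Z(R) = -2 - 4 = -6)
W(y, o) = o + 5*y
N(n, U) = 33 (N(n, U) = (-3 + 5*6) + 6 = (-3 + 30) + 6 = 27 + 6 = 33)
(-214 + (N(-10, S(1)) + Z(-15)))² = (-214 + (33 - 6))² = (-214 + 27)² = (-187)² = 34969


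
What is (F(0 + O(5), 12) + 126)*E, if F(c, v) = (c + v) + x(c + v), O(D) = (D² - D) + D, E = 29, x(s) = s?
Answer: 5800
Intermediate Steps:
O(D) = D²
F(c, v) = 2*c + 2*v (F(c, v) = (c + v) + (c + v) = 2*c + 2*v)
(F(0 + O(5), 12) + 126)*E = ((2*(0 + 5²) + 2*12) + 126)*29 = ((2*(0 + 25) + 24) + 126)*29 = ((2*25 + 24) + 126)*29 = ((50 + 24) + 126)*29 = (74 + 126)*29 = 200*29 = 5800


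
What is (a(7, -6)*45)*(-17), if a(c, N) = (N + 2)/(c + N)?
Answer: 3060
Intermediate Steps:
a(c, N) = (2 + N)/(N + c)
(a(7, -6)*45)*(-17) = (((2 - 6)/(-6 + 7))*45)*(-17) = ((-4/1)*45)*(-17) = ((1*(-4))*45)*(-17) = -4*45*(-17) = -180*(-17) = 3060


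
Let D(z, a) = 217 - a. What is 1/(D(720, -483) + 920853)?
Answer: 1/921553 ≈ 1.0851e-6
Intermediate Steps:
1/(D(720, -483) + 920853) = 1/((217 - 1*(-483)) + 920853) = 1/((217 + 483) + 920853) = 1/(700 + 920853) = 1/921553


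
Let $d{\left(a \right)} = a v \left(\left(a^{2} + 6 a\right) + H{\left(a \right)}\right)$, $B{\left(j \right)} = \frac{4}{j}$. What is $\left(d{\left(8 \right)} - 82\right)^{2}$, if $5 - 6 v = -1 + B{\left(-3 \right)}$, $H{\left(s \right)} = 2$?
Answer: $\frac{9597604}{9} \approx 1.0664 \cdot 10^{6}$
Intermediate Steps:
$v = \frac{11}{9}$ ($v = \frac{5}{6} - \frac{-1 + \frac{4}{-3}}{6} = \frac{5}{6} - \frac{-1 + 4 \left(- \frac{1}{3}\right)}{6} = \frac{5}{6} - \frac{-1 - \frac{4}{3}}{6} = \frac{5}{6} - - \frac{7}{18} = \frac{5}{6} + \frac{7}{18} = \frac{11}{9} \approx 1.2222$)
$d{\left(a \right)} = \frac{11 a \left(2 + a^{2} + 6 a\right)}{9}$ ($d{\left(a \right)} = a \frac{11}{9} \left(\left(a^{2} + 6 a\right) + 2\right) = \frac{11 a}{9} \left(2 + a^{2} + 6 a\right) = \frac{11 a \left(2 + a^{2} + 6 a\right)}{9}$)
$\left(d{\left(8 \right)} - 82\right)^{2} = \left(\frac{11}{9} \cdot 8 \left(2 + 8^{2} + 6 \cdot 8\right) - 82\right)^{2} = \left(\frac{11}{9} \cdot 8 \left(2 + 64 + 48\right) - 82\right)^{2} = \left(\frac{11}{9} \cdot 8 \cdot 114 - 82\right)^{2} = \left(\frac{3344}{3} - 82\right)^{2} = \left(\frac{3098}{3}\right)^{2} = \frac{9597604}{9}$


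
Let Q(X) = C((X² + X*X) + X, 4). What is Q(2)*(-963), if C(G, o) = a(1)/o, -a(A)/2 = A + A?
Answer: 963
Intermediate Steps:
a(A) = -4*A (a(A) = -2*(A + A) = -4*A)
C(G, o) = -4/o (C(G, o) = (-4*1)/o = -4/o)
Q(X) = -1 (Q(X) = -4/4 = -4*¼ = -1)
Q(2)*(-963) = -1*(-963) = 963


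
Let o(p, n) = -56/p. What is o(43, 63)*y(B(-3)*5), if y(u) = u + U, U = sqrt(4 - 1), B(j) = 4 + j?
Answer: -280/43 - 56*sqrt(3)/43 ≈ -8.7673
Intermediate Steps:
U = sqrt(3) ≈ 1.7320
y(u) = u + sqrt(3)
o(43, 63)*y(B(-3)*5) = (-56/43)*((4 - 3)*5 + sqrt(3)) = (-56*1/43)*(1*5 + sqrt(3)) = -56*(5 + sqrt(3))/43 = -280/43 - 56*sqrt(3)/43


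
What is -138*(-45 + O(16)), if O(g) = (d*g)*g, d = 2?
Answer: -64446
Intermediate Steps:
O(g) = 2*g² (O(g) = (2*g)*g = 2*g²)
-138*(-45 + O(16)) = -138*(-45 + 2*16²) = -138*(-45 + 2*256) = -138*(-45 + 512) = -138*467 = -64446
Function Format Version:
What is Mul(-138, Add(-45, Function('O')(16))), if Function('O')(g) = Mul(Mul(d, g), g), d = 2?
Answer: -64446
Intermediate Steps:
Function('O')(g) = Mul(2, Pow(g, 2)) (Function('O')(g) = Mul(Mul(2, g), g) = Mul(2, Pow(g, 2)))
Mul(-138, Add(-45, Function('O')(16))) = Mul(-138, Add(-45, Mul(2, Pow(16, 2)))) = Mul(-138, Add(-45, Mul(2, 256))) = Mul(-138, Add(-45, 512)) = Mul(-138, 467) = -64446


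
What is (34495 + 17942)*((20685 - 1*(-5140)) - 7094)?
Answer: 982197447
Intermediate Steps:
(34495 + 17942)*((20685 - 1*(-5140)) - 7094) = 52437*((20685 + 5140) - 7094) = 52437*(25825 - 7094) = 52437*18731 = 982197447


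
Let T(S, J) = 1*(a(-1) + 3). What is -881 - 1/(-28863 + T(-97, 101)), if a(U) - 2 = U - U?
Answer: -25423897/28858 ≈ -881.00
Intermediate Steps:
a(U) = 2 (a(U) = 2 + (U - U) = 2 + 0 = 2)
T(S, J) = 5 (T(S, J) = 1*(2 + 3) = 1*5 = 5)
-881 - 1/(-28863 + T(-97, 101)) = -881 - 1/(-28863 + 5) = -881 - 1/(-28858) = -881 - 1*(-1/28858) = -881 + 1/28858 = -25423897/28858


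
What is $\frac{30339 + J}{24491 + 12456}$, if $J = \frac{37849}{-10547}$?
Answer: $\frac{319947584}{389680009} \approx 0.82105$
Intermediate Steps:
$J = - \frac{37849}{10547}$ ($J = 37849 \left(- \frac{1}{10547}\right) = - \frac{37849}{10547} \approx -3.5886$)
$\frac{30339 + J}{24491 + 12456} = \frac{30339 - \frac{37849}{10547}}{24491 + 12456} = \frac{319947584}{10547 \cdot 36947} = \frac{319947584}{10547} \cdot \frac{1}{36947} = \frac{319947584}{389680009}$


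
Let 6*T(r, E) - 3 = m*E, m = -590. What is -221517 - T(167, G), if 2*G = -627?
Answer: -252345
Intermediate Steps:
G = -627/2 (G = (½)*(-627) = -627/2 ≈ -313.50)
T(r, E) = ½ - 295*E/3 (T(r, E) = ½ + (-590*E)/6 = ½ - 295*E/3)
-221517 - T(167, G) = -221517 - (½ - 295/3*(-627/2)) = -221517 - (½ + 61655/2) = -221517 - 1*30828 = -221517 - 30828 = -252345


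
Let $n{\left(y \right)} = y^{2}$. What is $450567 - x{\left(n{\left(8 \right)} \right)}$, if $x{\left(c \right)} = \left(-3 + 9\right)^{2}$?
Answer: $450531$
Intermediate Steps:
$x{\left(c \right)} = 36$ ($x{\left(c \right)} = 6^{2} = 36$)
$450567 - x{\left(n{\left(8 \right)} \right)} = 450567 - 36 = 450531$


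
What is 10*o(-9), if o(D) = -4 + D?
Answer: -130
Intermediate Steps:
10*o(-9) = 10*(-4 - 9) = 10*(-13) = -130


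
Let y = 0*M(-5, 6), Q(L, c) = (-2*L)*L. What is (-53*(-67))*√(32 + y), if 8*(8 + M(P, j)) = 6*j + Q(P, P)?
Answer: 14204*√2 ≈ 20088.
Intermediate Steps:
Q(L, c) = -2*L²
M(P, j) = -8 - P²/4 + 3*j/4 (M(P, j) = -8 + (6*j - 2*P²)/8 = -8 + (-2*P² + 6*j)/8 = -8 + (-P²/4 + 3*j/4) = -8 - P²/4 + 3*j/4)
y = 0 (y = 0*(-8 - ¼*(-5)² + (¾)*6) = 0*(-8 - ¼*25 + 9/2) = 0*(-8 - 25/4 + 9/2) = 0*(-39/4) = 0)
(-53*(-67))*√(32 + y) = (-53*(-67))*√(32 + 0) = 3551*√32 = 3551*(4*√2) = 14204*√2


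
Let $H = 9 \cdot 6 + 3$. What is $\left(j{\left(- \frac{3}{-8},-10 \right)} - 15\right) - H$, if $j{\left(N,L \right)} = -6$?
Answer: $-78$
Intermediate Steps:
$H = 57$ ($H = 54 + 3 = 57$)
$\left(j{\left(- \frac{3}{-8},-10 \right)} - 15\right) - H = \left(-6 - 15\right) - 57 = -21 - 57 = -78$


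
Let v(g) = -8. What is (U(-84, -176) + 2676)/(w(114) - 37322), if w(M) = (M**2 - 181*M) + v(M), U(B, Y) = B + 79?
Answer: -2671/44968 ≈ -0.059398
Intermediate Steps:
U(B, Y) = 79 + B
w(M) = -8 + M**2 - 181*M (w(M) = (M**2 - 181*M) - 8 = -8 + M**2 - 181*M)
(U(-84, -176) + 2676)/(w(114) - 37322) = ((79 - 84) + 2676)/((-8 + 114**2 - 181*114) - 37322) = (-5 + 2676)/((-8 + 12996 - 20634) - 37322) = 2671/(-7646 - 37322) = 2671/(-44968) = 2671*(-1/44968) = -2671/44968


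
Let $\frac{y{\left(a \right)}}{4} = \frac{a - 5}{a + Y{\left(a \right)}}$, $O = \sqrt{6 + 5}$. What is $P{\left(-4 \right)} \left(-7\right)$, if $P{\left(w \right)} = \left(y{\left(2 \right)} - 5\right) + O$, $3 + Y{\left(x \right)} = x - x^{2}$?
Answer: $7 - 7 \sqrt{11} \approx -16.216$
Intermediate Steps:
$O = \sqrt{11} \approx 3.3166$
$Y{\left(x \right)} = -3 + x - x^{2}$ ($Y{\left(x \right)} = -3 - \left(x^{2} - x\right) = -3 + x - x^{2}$)
$y{\left(a \right)} = \frac{4 \left(-5 + a\right)}{-3 - a^{2} + 2 a}$ ($y{\left(a \right)} = 4 \frac{a - 5}{a - \left(3 + a^{2} - a\right)} = 4 \frac{-5 + a}{-3 - a^{2} + 2 a} = \frac{4 \left(-5 + a\right)}{-3 - a^{2} + 2 a}$)
$P{\left(w \right)} = -1 + \sqrt{11}$ ($P{\left(w \right)} = \left(\frac{4 \left(5 - 2\right)}{3 + 2^{2} - 4} - 5\right) + \sqrt{11} = \left(\frac{4 \left(5 - 2\right)}{3 + 4 - 4} - 5\right) + \sqrt{11} = \left(4 \cdot \frac{1}{3} \cdot 3 - 5\right) + \sqrt{11} = \left(4 - 5\right) + \sqrt{11} = -1 + \sqrt{11}$)
$P{\left(-4 \right)} \left(-7\right) = \left(-1 + \sqrt{11}\right) \left(-7\right) = 7 - 7 \sqrt{11}$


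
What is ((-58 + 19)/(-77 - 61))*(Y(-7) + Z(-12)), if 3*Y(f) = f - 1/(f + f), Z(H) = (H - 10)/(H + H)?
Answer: -507/1288 ≈ -0.39363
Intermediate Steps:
Z(H) = (-10 + H)/(2*H) (Z(H) = (-10 + H)/((2*H)) = (-10 + H)*(1/(2*H)) = (-10 + H)/(2*H))
Y(f) = -1/(6*f) + f/3 (Y(f) = (f - 1/(f + f))/3 = (f - 1/(2*f))/3 = -1/(6*f) + f/3)
((-58 + 19)/(-77 - 61))*(Y(-7) + Z(-12)) = ((-58 + 19)/(-77 - 61))*((-⅙/(-7) + (⅓)*(-7)) + (½)*(-10 - 12)/(-12)) = (-39/(-138))*((-⅙*(-⅐) - 7/3) + (½)*(-1/12)*(-22)) = (-39*(-1/138))*((1/42 - 7/3) + 11/12) = 13*(-97/42 + 11/12)/46 = (13/46)*(-39/28) = -507/1288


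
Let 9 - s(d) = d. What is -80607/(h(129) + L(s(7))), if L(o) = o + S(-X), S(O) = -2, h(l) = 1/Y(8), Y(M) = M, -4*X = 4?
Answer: -644856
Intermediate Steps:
X = -1 (X = -1/4*4 = -1)
s(d) = 9 - d
h(l) = 1/8
L(o) = -2 + o (L(o) = o - 2 = -2 + o)
-80607/(h(129) + L(s(7))) = -80607/(1/8 + (-2 + (9 - 1*7))) = -80607/(1/8 + (-2 + (9 - 7))) = -80607/(1/8 + (-2 + 2)) = -80607/(1/8 + 0) = -80607/1/8 = -80607*8 = -644856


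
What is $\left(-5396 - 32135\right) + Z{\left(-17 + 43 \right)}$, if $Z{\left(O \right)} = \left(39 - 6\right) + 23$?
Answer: $-37475$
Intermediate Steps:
$Z{\left(O \right)} = 56$ ($Z{\left(O \right)} = 33 + 23 = 56$)
$\left(-5396 - 32135\right) + Z{\left(-17 + 43 \right)} = \left(-5396 - 32135\right) + 56 = -37531 + 56 = -37475$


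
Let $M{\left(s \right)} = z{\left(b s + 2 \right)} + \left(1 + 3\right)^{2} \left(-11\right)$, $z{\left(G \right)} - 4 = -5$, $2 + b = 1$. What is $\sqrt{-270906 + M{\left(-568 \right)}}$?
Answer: $i \sqrt{271083} \approx 520.66 i$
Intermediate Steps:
$b = -1$ ($b = -2 + 1 = -1$)
$z{\left(G \right)} = -1$ ($z{\left(G \right)} = 4 - 5 = -1$)
$M{\left(s \right)} = -177$ ($M{\left(s \right)} = -1 + \left(1 + 3\right)^{2} \left(-11\right) = -1 + 4^{2} \left(-11\right) = -1 + 16 \left(-11\right) = -1 - 176 = -177$)
$\sqrt{-270906 + M{\left(-568 \right)}} = \sqrt{-270906 - 177} = \sqrt{-271083} = i \sqrt{271083}$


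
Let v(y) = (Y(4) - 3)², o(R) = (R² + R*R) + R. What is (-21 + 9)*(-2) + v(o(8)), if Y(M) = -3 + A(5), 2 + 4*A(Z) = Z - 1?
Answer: 217/4 ≈ 54.250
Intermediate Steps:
A(Z) = -¾ + Z/4 (A(Z) = -½ + (Z - 1)/4 = -½ + (-1 + Z)/4 = -½ + (-¼ + Z/4) = -¾ + Z/4)
Y(M) = -5/2 (Y(M) = -3 + (-¾ + (¼)*5) = -3 + (-¾ + 5/4) = -3 + ½ = -5/2)
o(R) = R + 2*R² (o(R) = (R² + R²) + R = 2*R² + R = R + 2*R²)
v(y) = 121/4 (v(y) = (-5/2 - 3)² = (-11/2)² = 121/4)
(-21 + 9)*(-2) + v(o(8)) = (-21 + 9)*(-2) + 121/4 = -12*(-2) + 121/4 = 24 + 121/4 = 217/4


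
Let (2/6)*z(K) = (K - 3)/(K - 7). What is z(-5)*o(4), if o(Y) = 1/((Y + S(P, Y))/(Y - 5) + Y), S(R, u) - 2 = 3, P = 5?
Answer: -⅖ ≈ -0.40000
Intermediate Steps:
S(R, u) = 5 (S(R, u) = 2 + 3 = 5)
z(K) = 3*(-3 + K)/(-7 + K) (z(K) = 3*((K - 3)/(K - 7)) = 3*((-3 + K)/(-7 + K)) = 3*(-3 + K)/(-7 + K))
o(Y) = 1/(Y + (5 + Y)/(-5 + Y)) (o(Y) = 1/((Y + 5)/(Y - 5) + Y) = 1/((5 + Y)/(-5 + Y) + Y) = 1/(Y + (5 + Y)/(-5 + Y)))
z(-5)*o(4) = (3*(-3 - 5)/(-7 - 5))*((-5 + 4)/(5 + 4² - 4*4)) = (3*(-8)/(-12))*(-1/(5 + 16 - 16)) = (3*(-1/12)*(-8))*(-1/5) = 2*((⅕)*(-1)) = 2*(-⅕) = -⅖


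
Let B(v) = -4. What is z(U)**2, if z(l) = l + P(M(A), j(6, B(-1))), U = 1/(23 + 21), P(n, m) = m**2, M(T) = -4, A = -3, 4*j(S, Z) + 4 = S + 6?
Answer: 31329/1936 ≈ 16.182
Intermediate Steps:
j(S, Z) = 1/2 + S/4 (j(S, Z) = -1 + (S + 6)/4 = -1 + (6 + S)/4 = -1 + (3/2 + S/4) = 1/2 + S/4)
U = 1/44 ≈ 0.022727
z(l) = 4 + l (z(l) = l + (1/2 + (1/4)*6)**2 = l + (1/2 + 3/2)**2 = l + 2**2 = l + 4 = 4 + l)
z(U)**2 = (4 + 1/44)**2 = (177/44)**2 = 31329/1936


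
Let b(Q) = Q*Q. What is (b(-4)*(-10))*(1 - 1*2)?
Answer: 160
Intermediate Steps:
b(Q) = Q²
(b(-4)*(-10))*(1 - 1*2) = ((-4)²*(-10))*(1 - 1*2) = (16*(-10))*(1 - 2) = -160*(-1) = 160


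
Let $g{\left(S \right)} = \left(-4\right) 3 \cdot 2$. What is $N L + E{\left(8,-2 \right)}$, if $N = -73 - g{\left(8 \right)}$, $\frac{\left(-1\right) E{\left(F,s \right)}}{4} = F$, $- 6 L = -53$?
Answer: $- \frac{2789}{6} \approx -464.83$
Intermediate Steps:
$L = \frac{53}{6}$ ($L = \left(- \frac{1}{6}\right) \left(-53\right) = \frac{53}{6} \approx 8.8333$)
$E{\left(F,s \right)} = - 4 F$
$g{\left(S \right)} = -24$ ($g{\left(S \right)} = \left(-12\right) 2 = -24$)
$N = -49$ ($N = -73 - -24 = -73 + 24 = -49$)
$N L + E{\left(8,-2 \right)} = \left(-49\right) \frac{53}{6} - 32 = - \frac{2597}{6} - 32 = - \frac{2789}{6}$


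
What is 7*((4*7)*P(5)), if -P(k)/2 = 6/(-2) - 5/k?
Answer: 1568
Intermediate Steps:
P(k) = 6 + 10/k (P(k) = -2*(6/(-2) - 5/k) = -2*(6*(-1/2) - 5/k) = -2*(-3 - 5/k) = 6 + 10/k)
7*((4*7)*P(5)) = 7*((4*7)*(6 + 10/5)) = 7*(28*(6 + 10*(1/5))) = 7*(28*(6 + 2)) = 7*(28*8) = 7*224 = 1568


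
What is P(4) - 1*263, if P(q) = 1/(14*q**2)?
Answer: -58911/224 ≈ -263.00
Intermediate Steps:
P(q) = 1/(14*q**2)
P(4) - 1*263 = (1/14)/4**2 - 1*263 = (1/14)*(1/16) - 263 = 1/224 - 263 = -58911/224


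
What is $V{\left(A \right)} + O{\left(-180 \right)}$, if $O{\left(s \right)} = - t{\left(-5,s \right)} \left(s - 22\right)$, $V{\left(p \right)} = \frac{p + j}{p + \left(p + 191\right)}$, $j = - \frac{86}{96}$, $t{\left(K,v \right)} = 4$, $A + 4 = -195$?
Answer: $\frac{8037883}{9936} \approx 808.97$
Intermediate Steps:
$A = -199$ ($A = -4 - 195 = -199$)
$j = - \frac{43}{48}$ ($j = \left(-86\right) \frac{1}{96} = - \frac{43}{48} \approx -0.89583$)
$V{\left(p \right)} = \frac{- \frac{43}{48} + p}{191 + 2 p}$ ($V{\left(p \right)} = \frac{p - \frac{43}{48}}{p + \left(p + 191\right)} = \frac{- \frac{43}{48} + p}{p + \left(191 + p\right)} = \frac{- \frac{43}{48} + p}{191 + 2 p}$)
$O{\left(s \right)} = 88 - 4 s$ ($O{\left(s \right)} = - 4 \left(s - 22\right) = - 4 \left(-22 + s\right) = - (-88 + 4 s) = 88 - 4 s$)
$V{\left(A \right)} + O{\left(-180 \right)} = \frac{-43 + 48 \left(-199\right)}{48 \left(191 + 2 \left(-199\right)\right)} + \left(88 - -720\right) = \frac{-43 - 9552}{48 \left(191 - 398\right)} + \left(88 + 720\right) = \frac{1}{48} \frac{1}{-207} \left(-9595\right) + 808 = \frac{1}{48} \left(- \frac{1}{207}\right) \left(-9595\right) + 808 = \frac{9595}{9936} + 808 = \frac{8037883}{9936}$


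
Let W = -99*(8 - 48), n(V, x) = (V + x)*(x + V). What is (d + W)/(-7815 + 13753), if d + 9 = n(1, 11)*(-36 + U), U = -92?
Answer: -14481/5938 ≈ -2.4387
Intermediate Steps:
n(V, x) = (V + x)**2 (n(V, x) = (V + x)*(V + x) = (V + x)**2)
W = 3960 (W = -99*(-40) = 3960)
d = -18441 (d = -9 + (1 + 11)**2*(-36 - 92) = -9 + 12**2*(-128) = -9 + 144*(-128) = -9 - 18432 = -18441)
(d + W)/(-7815 + 13753) = (-18441 + 3960)/(-7815 + 13753) = -14481/5938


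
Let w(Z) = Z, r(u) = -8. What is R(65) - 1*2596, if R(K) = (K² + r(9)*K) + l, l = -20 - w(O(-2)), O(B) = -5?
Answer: 1094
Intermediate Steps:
l = -15 (l = -20 - 1*(-5) = -20 + 5 = -15)
R(K) = -15 + K² - 8*K (R(K) = (K² - 8*K) - 15 = -15 + K² - 8*K)
R(65) - 1*2596 = (-15 + 65² - 8*65) - 1*2596 = (-15 + 4225 - 520) - 2596 = 3690 - 2596 = 1094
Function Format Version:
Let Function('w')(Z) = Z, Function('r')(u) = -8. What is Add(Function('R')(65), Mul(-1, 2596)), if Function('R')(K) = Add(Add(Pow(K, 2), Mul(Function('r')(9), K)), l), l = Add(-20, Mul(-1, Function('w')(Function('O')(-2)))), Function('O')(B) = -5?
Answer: 1094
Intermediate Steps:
l = -15 (l = Add(-20, Mul(-1, -5)) = Add(-20, 5) = -15)
Function('R')(K) = Add(-15, Pow(K, 2), Mul(-8, K)) (Function('R')(K) = Add(Add(Pow(K, 2), Mul(-8, K)), -15) = Add(-15, Pow(K, 2), Mul(-8, K)))
Add(Function('R')(65), Mul(-1, 2596)) = Add(Add(-15, Pow(65, 2), Mul(-8, 65)), Mul(-1, 2596)) = Add(Add(-15, 4225, -520), -2596) = Add(3690, -2596) = 1094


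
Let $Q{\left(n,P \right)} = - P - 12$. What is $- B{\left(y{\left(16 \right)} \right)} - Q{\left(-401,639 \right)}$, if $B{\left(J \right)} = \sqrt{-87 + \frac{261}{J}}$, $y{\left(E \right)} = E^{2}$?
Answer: $651 - \frac{i \sqrt{22011}}{16} \approx 651.0 - 9.2726 i$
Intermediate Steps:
$Q{\left(n,P \right)} = -12 - P$
$- B{\left(y{\left(16 \right)} \right)} - Q{\left(-401,639 \right)} = - \sqrt{-87 + \frac{261}{16^{2}}} - \left(-12 - 639\right) = - \sqrt{-87 + \frac{261}{256}} - \left(-12 - 639\right) = - \sqrt{-87 + 261 \cdot \frac{1}{256}} - -651 = - \sqrt{-87 + \frac{261}{256}} + 651 = - \sqrt{- \frac{22011}{256}} + 651 = - \frac{i \sqrt{22011}}{16} + 651 = 651 - \frac{i \sqrt{22011}}{16}$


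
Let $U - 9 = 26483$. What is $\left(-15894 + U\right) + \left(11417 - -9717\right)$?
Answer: $31732$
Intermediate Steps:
$U = 26492$ ($U = 9 + 26483 = 26492$)
$\left(-15894 + U\right) + \left(11417 - -9717\right) = \left(-15894 + 26492\right) + \left(11417 - -9717\right) = 10598 + \left(11417 + 9717\right) = 10598 + 21134 = 31732$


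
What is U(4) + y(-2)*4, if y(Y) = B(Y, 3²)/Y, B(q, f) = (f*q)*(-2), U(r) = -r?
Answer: -76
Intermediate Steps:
B(q, f) = -2*f*q
y(Y) = -18 (y(Y) = (-2*3²*Y)/Y = (-2*9*Y)/Y = (-18*Y)/Y = -18)
U(4) + y(-2)*4 = -1*4 - 18*4 = -4 - 72 = -76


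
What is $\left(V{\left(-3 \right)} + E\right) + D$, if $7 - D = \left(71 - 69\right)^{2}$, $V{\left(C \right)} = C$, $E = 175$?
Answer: $175$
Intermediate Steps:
$D = 3$ ($D = 7 - \left(71 - 69\right)^{2} = 7 - 2^{2} = 7 - 4 = 3$)
$\left(V{\left(-3 \right)} + E\right) + D = \left(-3 + 175\right) + 3 = 172 + 3 = 175$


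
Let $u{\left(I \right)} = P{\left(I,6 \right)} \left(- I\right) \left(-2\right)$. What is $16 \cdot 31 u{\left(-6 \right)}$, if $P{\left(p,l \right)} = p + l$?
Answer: $0$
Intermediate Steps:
$P{\left(p,l \right)} = l + p$
$u{\left(I \right)} = 2 I \left(6 + I\right)$ ($u{\left(I \right)} = \left(6 + I\right) \left(- I\right) \left(-2\right) = - I \left(6 + I\right) \left(-2\right) = 2 I \left(6 + I\right)$)
$16 \cdot 31 u{\left(-6 \right)} = 16 \cdot 31 \cdot 2 \left(-6\right) \left(6 - 6\right) = 496 \cdot 2 \left(-6\right) 0 = 496 \cdot 0 = 0$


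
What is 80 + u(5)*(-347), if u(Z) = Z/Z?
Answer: -267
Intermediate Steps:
u(Z) = 1
80 + u(5)*(-347) = 80 + 1*(-347) = 80 - 347 = -267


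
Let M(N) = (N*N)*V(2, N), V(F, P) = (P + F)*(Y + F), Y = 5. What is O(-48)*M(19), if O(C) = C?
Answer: -2547216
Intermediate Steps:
V(F, P) = (5 + F)*(F + P) (V(F, P) = (P + F)*(5 + F) = (F + P)*(5 + F) = (5 + F)*(F + P))
M(N) = N²*(14 + 7*N) (M(N) = (N*N)*(2² + 5*2 + 5*N + 2*N) = N²*(4 + 10 + 5*N + 2*N) = N²*(14 + 7*N))
O(-48)*M(19) = -336*19²*(2 + 19) = -336*361*21 = -48*53067 = -2547216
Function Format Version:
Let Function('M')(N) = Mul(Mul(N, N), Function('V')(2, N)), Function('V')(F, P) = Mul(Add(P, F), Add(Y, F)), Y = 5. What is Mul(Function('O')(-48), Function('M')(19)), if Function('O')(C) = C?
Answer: -2547216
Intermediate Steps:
Function('V')(F, P) = Mul(Add(5, F), Add(F, P)) (Function('V')(F, P) = Mul(Add(P, F), Add(5, F)) = Mul(Add(F, P), Add(5, F)) = Mul(Add(5, F), Add(F, P)))
Function('M')(N) = Mul(Pow(N, 2), Add(14, Mul(7, N))) (Function('M')(N) = Mul(Mul(N, N), Add(Pow(2, 2), Mul(5, 2), Mul(5, N), Mul(2, N))) = Mul(Pow(N, 2), Add(4, 10, Mul(5, N), Mul(2, N))) = Mul(Pow(N, 2), Add(14, Mul(7, N))))
Mul(Function('O')(-48), Function('M')(19)) = Mul(-48, Mul(7, Pow(19, 2), Add(2, 19))) = Mul(-48, Mul(7, 361, 21)) = Mul(-48, 53067) = -2547216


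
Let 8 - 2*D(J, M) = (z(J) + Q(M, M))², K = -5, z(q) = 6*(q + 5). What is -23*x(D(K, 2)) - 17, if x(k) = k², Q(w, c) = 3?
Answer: -91/4 ≈ -22.750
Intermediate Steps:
z(q) = 30 + 6*q (z(q) = 6*(5 + q) = 30 + 6*q)
D(J, M) = 4 - (33 + 6*J)²/2 (D(J, M) = 4 - ((30 + 6*J) + 3)²/2 = 4 - (33 + 6*J)²/2)
-23*x(D(K, 2)) - 17 = -23*(4 - 9*(11 + 2*(-5))²/2)² - 17 = -23*(4 - 9*(11 - 10)²/2)² - 17 = -23*(4 - 9/2*1²)² - 17 = -23*(4 - 9/2*1)² - 17 = -23*(4 - 9/2)² - 17 = -23*(-½)² - 17 = -23*¼ - 17 = -23/4 - 17 = -91/4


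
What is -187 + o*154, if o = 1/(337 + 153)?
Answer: -6534/35 ≈ -186.69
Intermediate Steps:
o = 1/490 ≈ 0.0020408
-187 + o*154 = -187 + (1/490)*154 = -187 + 11/35 = -6534/35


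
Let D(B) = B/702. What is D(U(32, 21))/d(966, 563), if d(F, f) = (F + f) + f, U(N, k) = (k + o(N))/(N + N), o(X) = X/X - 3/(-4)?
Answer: 7/28919808 ≈ 2.4205e-7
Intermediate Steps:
o(X) = 7/4 (o(X) = 1 - 3*(-¼) = 1 + ¾ = 7/4)
U(N, k) = (7/4 + k)/(2*N) (U(N, k) = (k + 7/4)/(N + N) = (7/4 + k)/((2*N)) = (7/4 + k)*(1/(2*N)) = (7/4 + k)/(2*N))
d(F, f) = F + 2*f
D(B) = B/702 (D(B) = B*(1/702) = B/702)
D(U(32, 21))/d(966, 563) = (((⅛)*(7 + 4*21)/32)/702)/(966 + 2*563) = (((⅛)*(1/32)*(7 + 84))/702)/(966 + 1126) = (((⅛)*(1/32)*91)/702)/2092 = ((1/702)*(91/256))*(1/2092) = (7/13824)*(1/2092) = 7/28919808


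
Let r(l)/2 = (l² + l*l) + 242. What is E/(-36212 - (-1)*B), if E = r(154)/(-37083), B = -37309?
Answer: 95348/2726379243 ≈ 3.4972e-5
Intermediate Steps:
r(l) = 484 + 4*l² (r(l) = 2*((l² + l*l) + 242) = 2*((l² + l²) + 242) = 2*(2*l² + 242) = 2*(242 + 2*l²) = 484 + 4*l²)
E = -95348/37083 (E = (484 + 4*154²)/(-37083) = (484 + 4*23716)*(-1/37083) = (484 + 94864)*(-1/37083) = 95348*(-1/37083) = -95348/37083 ≈ -2.5712)
E/(-36212 - (-1)*B) = -95348/(37083*(-36212 - (-1)*(-37309))) = -95348/(37083*(-36212 - 1*37309)) = -95348/(37083*(-36212 - 37309)) = -95348/37083/(-73521) = -95348/37083*(-1/73521) = 95348/2726379243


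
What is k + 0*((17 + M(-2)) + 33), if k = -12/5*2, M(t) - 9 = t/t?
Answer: -24/5 ≈ -4.8000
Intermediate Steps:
M(t) = 10 (M(t) = 9 + t/t = 9 + 1 = 10)
k = -24/5 (k = -12/5*2 = -24/5 ≈ -4.8000)
k + 0*((17 + M(-2)) + 33) = -24/5 + 0*((17 + 10) + 33) = -24/5 + 0*(27 + 33) = -24/5 + 0*60 = -24/5 + 0 = -24/5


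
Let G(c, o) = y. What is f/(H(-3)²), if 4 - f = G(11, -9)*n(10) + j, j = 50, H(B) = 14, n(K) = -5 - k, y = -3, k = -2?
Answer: -55/196 ≈ -0.28061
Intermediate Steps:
n(K) = -3 (n(K) = -5 - 1*(-2) = -5 + 2 = -3)
G(c, o) = -3
f = -55 (f = 4 - (-3*(-3) + 50) = 4 - (9 + 50) = 4 - 1*59 = 4 - 59 = -55)
f/(H(-3)²) = -55/(14²) = -55/196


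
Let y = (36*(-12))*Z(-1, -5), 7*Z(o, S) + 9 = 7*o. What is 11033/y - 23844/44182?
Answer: 1623705157/152692992 ≈ 10.634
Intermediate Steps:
Z(o, S) = -9/7 + o (Z(o, S) = -9/7 + (7*o)/7 = -9/7 + o)
y = 6912/7 (y = (36*(-12))*(-9/7 - 1) = -432*(-16/7) = 6912/7 ≈ 987.43)
11033/y - 23844/44182 = 11033/(6912/7) - 23844/44182 = 11033*(7/6912) - 23844*1/44182 = 77231/6912 - 11922/22091 = 1623705157/152692992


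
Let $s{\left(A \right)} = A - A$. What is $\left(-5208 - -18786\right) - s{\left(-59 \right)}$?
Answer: $13578$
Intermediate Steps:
$s{\left(A \right)} = 0$
$\left(-5208 - -18786\right) - s{\left(-59 \right)} = \left(-5208 - -18786\right) - 0 = \left(-5208 + 18786\right) + 0 = 13578 + 0 = 13578$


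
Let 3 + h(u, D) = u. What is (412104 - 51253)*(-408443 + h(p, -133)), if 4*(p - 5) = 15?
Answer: -589539960399/4 ≈ -1.4738e+11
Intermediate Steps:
p = 35/4 (p = 5 + (¼)*15 = 5 + 15/4 = 35/4 ≈ 8.7500)
h(u, D) = -3 + u
(412104 - 51253)*(-408443 + h(p, -133)) = (412104 - 51253)*(-408443 + (-3 + 35/4)) = 360851*(-408443 + 23/4) = 360851*(-1633749/4) = -589539960399/4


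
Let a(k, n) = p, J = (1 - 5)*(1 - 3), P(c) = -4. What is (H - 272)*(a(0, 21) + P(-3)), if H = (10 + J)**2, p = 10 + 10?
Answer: 832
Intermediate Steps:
p = 20
J = 8 (J = -4*(-2) = 8)
H = 324 (H = (10 + 8)**2 = 18**2 = 324)
a(k, n) = 20
(H - 272)*(a(0, 21) + P(-3)) = (324 - 272)*(20 - 4) = 52*16 = 832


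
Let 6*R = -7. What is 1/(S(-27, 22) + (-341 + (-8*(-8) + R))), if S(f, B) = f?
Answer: -6/1831 ≈ -0.0032769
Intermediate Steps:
R = -7/6 (R = (⅙)*(-7) = -7/6 ≈ -1.1667)
1/(S(-27, 22) + (-341 + (-8*(-8) + R))) = 1/(-27 + (-341 + (-8*(-8) - 7/6))) = 1/(-27 + (-341 + (64 - 7/6))) = 1/(-27 + (-341 + 377/6)) = 1/(-27 - 1669/6) = 1/(-1831/6) = -6/1831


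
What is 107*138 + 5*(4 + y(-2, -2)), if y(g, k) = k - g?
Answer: 14786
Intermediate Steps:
107*138 + 5*(4 + y(-2, -2)) = 107*138 + 5*(4 + (-2 - 1*(-2))) = 14766 + 5*(4 + (-2 + 2)) = 14766 + 5*(4 + 0) = 14766 + 5*4 = 14766 + 20 = 14786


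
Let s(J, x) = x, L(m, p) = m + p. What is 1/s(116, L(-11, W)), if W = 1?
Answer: -⅒ ≈ -0.10000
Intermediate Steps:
1/s(116, L(-11, W)) = 1/(-11 + 1) = 1/(-10) = -⅒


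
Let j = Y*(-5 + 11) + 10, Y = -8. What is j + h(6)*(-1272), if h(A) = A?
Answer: -7670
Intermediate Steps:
j = -38 (j = -8*(-5 + 11) + 10 = -8*6 + 10 = -48 + 10 = -38)
j + h(6)*(-1272) = -38 + 6*(-1272) = -38 - 7632 = -7670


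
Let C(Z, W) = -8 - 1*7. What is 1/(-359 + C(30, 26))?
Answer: -1/374 ≈ -0.0026738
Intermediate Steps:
C(Z, W) = -15 (C(Z, W) = -8 - 7 = -15)
1/(-359 + C(30, 26)) = 1/(-359 - 15) = 1/(-374) = -1/374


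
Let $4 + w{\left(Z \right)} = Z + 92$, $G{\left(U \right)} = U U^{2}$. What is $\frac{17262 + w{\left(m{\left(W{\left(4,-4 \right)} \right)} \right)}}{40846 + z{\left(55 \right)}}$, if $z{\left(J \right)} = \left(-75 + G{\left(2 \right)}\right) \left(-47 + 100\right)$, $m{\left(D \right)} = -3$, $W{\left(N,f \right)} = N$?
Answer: $\frac{17347}{37295} \approx 0.46513$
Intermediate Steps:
$G{\left(U \right)} = U^{3}$
$w{\left(Z \right)} = 88 + Z$ ($w{\left(Z \right)} = -4 + \left(Z + 92\right) = -4 + \left(92 + Z\right) = 88 + Z$)
$z{\left(J \right)} = -3551$ ($z{\left(J \right)} = \left(-75 + 2^{3}\right) \left(-47 + 100\right) = \left(-75 + 8\right) 53 = \left(-67\right) 53 = -3551$)
$\frac{17262 + w{\left(m{\left(W{\left(4,-4 \right)} \right)} \right)}}{40846 + z{\left(55 \right)}} = \frac{17262 + \left(88 - 3\right)}{40846 - 3551} = \frac{17262 + 85}{37295} = 17347 \cdot \frac{1}{37295} = \frac{17347}{37295}$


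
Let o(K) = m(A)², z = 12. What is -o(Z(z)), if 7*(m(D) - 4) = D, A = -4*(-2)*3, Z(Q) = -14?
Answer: -2704/49 ≈ -55.184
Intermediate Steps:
A = 24 (A = 8*3 = 24)
m(D) = 4 + D/7
o(K) = 2704/49 (o(K) = (4 + (⅐)*24)² = (4 + 24/7)² = (52/7)² = 2704/49)
-o(Z(z)) = -1*2704/49 = -2704/49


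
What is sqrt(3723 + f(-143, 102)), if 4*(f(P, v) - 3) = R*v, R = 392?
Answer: sqrt(13722) ≈ 117.14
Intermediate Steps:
f(P, v) = 3 + 98*v (f(P, v) = 3 + (392*v)/4 = 3 + 98*v)
sqrt(3723 + f(-143, 102)) = sqrt(3723 + (3 + 98*102)) = sqrt(3723 + (3 + 9996)) = sqrt(3723 + 9999) = sqrt(13722)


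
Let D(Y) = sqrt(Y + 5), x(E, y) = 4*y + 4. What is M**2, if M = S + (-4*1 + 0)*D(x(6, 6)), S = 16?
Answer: 784 - 128*sqrt(33) ≈ 48.696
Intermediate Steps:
x(E, y) = 4 + 4*y
D(Y) = sqrt(5 + Y)
M = 16 - 4*sqrt(33) (M = 16 + (-4*1 + 0)*sqrt(5 + (4 + 4*6)) = 16 + (-4 + 0)*sqrt(5 + (4 + 24)) = 16 - 4*sqrt(5 + 28) = 16 - 4*sqrt(33) ≈ -6.9782)
M**2 = (16 - 4*sqrt(33))**2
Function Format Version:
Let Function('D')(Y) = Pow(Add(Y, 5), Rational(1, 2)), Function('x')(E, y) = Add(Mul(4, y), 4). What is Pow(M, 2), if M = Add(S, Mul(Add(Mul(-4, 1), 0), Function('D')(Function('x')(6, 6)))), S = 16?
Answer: Add(784, Mul(-128, Pow(33, Rational(1, 2)))) ≈ 48.696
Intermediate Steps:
Function('x')(E, y) = Add(4, Mul(4, y))
Function('D')(Y) = Pow(Add(5, Y), Rational(1, 2))
M = Add(16, Mul(-4, Pow(33, Rational(1, 2)))) (M = Add(16, Mul(Add(Mul(-4, 1), 0), Pow(Add(5, Add(4, Mul(4, 6))), Rational(1, 2)))) = Add(16, Mul(Add(-4, 0), Pow(Add(5, Add(4, 24)), Rational(1, 2)))) = Add(16, Mul(-4, Pow(Add(5, 28), Rational(1, 2)))) = Add(16, Mul(-4, Pow(33, Rational(1, 2)))) ≈ -6.9782)
Pow(M, 2) = Pow(Add(16, Mul(-4, Pow(33, Rational(1, 2)))), 2)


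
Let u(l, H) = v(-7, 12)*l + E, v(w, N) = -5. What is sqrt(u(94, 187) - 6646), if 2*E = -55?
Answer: I*sqrt(28574)/2 ≈ 84.519*I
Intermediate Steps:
E = -55/2 (E = (1/2)*(-55) = -55/2 ≈ -27.500)
u(l, H) = -55/2 - 5*l (u(l, H) = -5*l - 55/2 = -55/2 - 5*l)
sqrt(u(94, 187) - 6646) = sqrt((-55/2 - 5*94) - 6646) = sqrt((-55/2 - 470) - 6646) = sqrt(-995/2 - 6646) = sqrt(-14287/2) = I*sqrt(28574)/2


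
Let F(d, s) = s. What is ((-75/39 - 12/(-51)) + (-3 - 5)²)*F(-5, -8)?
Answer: -110168/221 ≈ -498.50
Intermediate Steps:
((-75/39 - 12/(-51)) + (-3 - 5)²)*F(-5, -8) = ((-75/39 - 12/(-51)) + (-3 - 5)²)*(-8) = ((-75*1/39 - 12*(-1/51)) + (-8)²)*(-8) = ((-25/13 + 4/17) + 64)*(-8) = (-373/221 + 64)*(-8) = (13771/221)*(-8) = -110168/221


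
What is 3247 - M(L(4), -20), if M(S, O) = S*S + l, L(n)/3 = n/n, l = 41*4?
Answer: 3074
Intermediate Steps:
l = 164
L(n) = 3 (L(n) = 3*(n/n) = 3*1 = 3)
M(S, O) = 164 + S**2 (M(S, O) = S*S + 164 = S**2 + 164 = 164 + S**2)
3247 - M(L(4), -20) = 3247 - (164 + 3**2) = 3247 - (164 + 9) = 3247 - 1*173 = 3247 - 173 = 3074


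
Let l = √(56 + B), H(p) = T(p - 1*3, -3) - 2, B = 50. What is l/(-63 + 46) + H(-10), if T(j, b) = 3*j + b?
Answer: -44 - √106/17 ≈ -44.606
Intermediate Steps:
T(j, b) = b + 3*j
H(p) = -14 + 3*p (H(p) = (-3 + 3*(p - 1*3)) - 2 = (-3 + 3*(p - 3)) - 2 = (-3 + 3*(-3 + p)) - 2 = (-3 + (-9 + 3*p)) - 2 = (-12 + 3*p) - 2 = -14 + 3*p)
l = √106 (l = √(56 + 50) = √106 ≈ 10.296)
l/(-63 + 46) + H(-10) = √106/(-63 + 46) + (-14 + 3*(-10)) = √106/(-17) + (-14 - 30) = -√106/17 - 44 = -44 - √106/17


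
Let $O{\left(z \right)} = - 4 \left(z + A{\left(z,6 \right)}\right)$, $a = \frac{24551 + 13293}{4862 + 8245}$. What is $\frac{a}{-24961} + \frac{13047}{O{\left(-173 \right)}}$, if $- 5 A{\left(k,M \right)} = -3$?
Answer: $\frac{21342401768233}{1128060875496} \approx 18.92$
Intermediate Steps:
$a = \frac{37844}{13107} \approx 2.8873$
$A{\left(k,M \right)} = \frac{3}{5}$ ($A{\left(k,M \right)} = \left(- \frac{1}{5}\right) \left(-3\right) = \frac{3}{5}$)
$O{\left(z \right)} = - \frac{12}{5} - 4 z$ ($O{\left(z \right)} = - 4 \left(z + \frac{3}{5}\right) = - 4 \left(\frac{3}{5} + z\right) = - \frac{12}{5} - 4 z$)
$\frac{a}{-24961} + \frac{13047}{O{\left(-173 \right)}} = \frac{37844}{13107 \left(-24961\right)} + \frac{13047}{- \frac{12}{5} - -692} = \frac{37844}{13107} \left(- \frac{1}{24961}\right) + \frac{13047}{- \frac{12}{5} + 692} = - \frac{37844}{327163827} + \frac{13047}{\frac{3448}{5}} = - \frac{37844}{327163827} + 13047 \cdot \frac{5}{3448} = - \frac{37844}{327163827} + \frac{65235}{3448} = \frac{21342401768233}{1128060875496}$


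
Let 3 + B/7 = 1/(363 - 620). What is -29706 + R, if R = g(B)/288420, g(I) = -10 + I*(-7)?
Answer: -1100962863191/37061970 ≈ -29706.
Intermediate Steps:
B = -5404/257 (B = -21 + 7/(363 - 620) = -21 + 7/(-257) = -21 + 7*(-1/257) = -21 - 7/257 = -5404/257 ≈ -21.027)
g(I) = -10 - 7*I
R = 17629/37061970 (R = (-10 - 7*(-5404/257))/288420 = (-10 + 37828/257)*(1/288420) = (35258/257)*(1/288420) = 17629/37061970 ≈ 0.00047566)
-29706 + R = -29706 + 17629/37061970 = -1100962863191/37061970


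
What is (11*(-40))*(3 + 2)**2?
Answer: -11000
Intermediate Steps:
(11*(-40))*(3 + 2)**2 = -440*5**2 = -440*25 = -11000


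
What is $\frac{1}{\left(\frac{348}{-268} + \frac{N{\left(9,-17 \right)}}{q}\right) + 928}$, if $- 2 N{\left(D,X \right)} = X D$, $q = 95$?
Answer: $\frac{12730}{11807161} \approx 0.0010782$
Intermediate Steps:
$N{\left(D,X \right)} = - \frac{D X}{2}$ ($N{\left(D,X \right)} = - \frac{X D}{2} = - \frac{D X}{2}$)
$\frac{1}{\left(\frac{348}{-268} + \frac{N{\left(9,-17 \right)}}{q}\right) + 928} = \frac{1}{\left(\frac{348}{-268} + \frac{\left(- \frac{1}{2}\right) 9 \left(-17\right)}{95}\right) + 928} = \frac{1}{\left(348 \left(- \frac{1}{268}\right) + \frac{153}{2} \cdot \frac{1}{95}\right) + 928} = \frac{1}{\left(- \frac{87}{67} + \frac{153}{190}\right) + 928} = \frac{1}{- \frac{6279}{12730} + 928} = \frac{1}{\frac{11807161}{12730}} = \frac{12730}{11807161}$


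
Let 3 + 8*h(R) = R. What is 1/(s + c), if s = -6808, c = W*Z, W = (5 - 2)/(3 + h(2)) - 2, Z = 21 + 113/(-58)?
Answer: -667/4553091 ≈ -0.00014649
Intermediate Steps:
h(R) = -3/8 + R/8
Z = 1105/58 (Z = 21 + 113*(-1/58) = 21 - 113/58 = 1105/58 ≈ 19.052)
W = -22/23 (W = (5 - 2)/(3 + (-3/8 + (1/8)*2)) - 2 = 3/(3 + (-3/8 + 1/4)) - 2 = 3/(3 - 1/8) - 2 = 3/(23/8) - 2 = 3*(8/23) - 2 = 24/23 - 2 = -22/23 ≈ -0.95652)
c = -12155/667 (c = -22/23*1105/58 = -12155/667 ≈ -18.223)
1/(s + c) = 1/(-6808 - 12155/667) = 1/(-4553091/667) = -667/4553091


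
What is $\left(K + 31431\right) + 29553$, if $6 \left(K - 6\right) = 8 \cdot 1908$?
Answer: $63534$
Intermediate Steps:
$K = 2550$ ($K = 6 + \frac{8 \cdot 1908}{6} = 6 + \frac{1}{6} \cdot 15264 = 6 + 2544 = 2550$)
$\left(K + 31431\right) + 29553 = \left(2550 + 31431\right) + 29553 = 33981 + 29553 = 63534$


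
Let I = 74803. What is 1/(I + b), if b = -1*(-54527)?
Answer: 1/129330 ≈ 7.7322e-6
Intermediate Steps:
b = 54527
1/(I + b) = 1/(74803 + 54527) = 1/129330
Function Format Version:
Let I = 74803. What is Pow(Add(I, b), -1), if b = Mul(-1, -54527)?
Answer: Rational(1, 129330) ≈ 7.7322e-6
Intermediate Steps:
b = 54527
Pow(Add(I, b), -1) = Pow(Add(74803, 54527), -1) = Pow(129330, -1) = Rational(1, 129330)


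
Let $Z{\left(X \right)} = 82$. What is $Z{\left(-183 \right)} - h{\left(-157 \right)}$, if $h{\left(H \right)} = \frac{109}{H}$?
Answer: $\frac{12983}{157} \approx 82.694$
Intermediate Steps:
$Z{\left(-183 \right)} - h{\left(-157 \right)} = 82 - \frac{109}{-157} = 82 - 109 \left(- \frac{1}{157}\right) = 82 - - \frac{109}{157} = 82 + \frac{109}{157} = \frac{12983}{157}$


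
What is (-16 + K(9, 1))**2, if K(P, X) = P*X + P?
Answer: 4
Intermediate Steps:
K(P, X) = P + P*X
(-16 + K(9, 1))**2 = (-16 + 9*(1 + 1))**2 = (-16 + 9*2)**2 = (-16 + 18)**2 = 2**2 = 4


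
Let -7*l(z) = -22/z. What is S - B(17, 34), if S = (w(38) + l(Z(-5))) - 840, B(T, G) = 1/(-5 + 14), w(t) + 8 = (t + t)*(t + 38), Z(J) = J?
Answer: 1552087/315 ≈ 4927.3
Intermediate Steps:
l(z) = 22/(7*z) (l(z) = -(-22)/(7*z) = 22/(7*z))
w(t) = -8 + 2*t*(38 + t) (w(t) = -8 + (t + t)*(t + 38) = -8 + (2*t)*(38 + t) = -8 + 2*t*(38 + t))
B(T, G) = ⅑ (B(T, G) = 1/9 = ⅑)
S = 172458/35 (S = ((-8 + 2*38² + 76*38) + (22/7)/(-5)) - 840 = ((-8 + 2*1444 + 2888) + (22/7)*(-⅕)) - 840 = ((-8 + 2888 + 2888) - 22/35) - 840 = (5768 - 22/35) - 840 = 201858/35 - 840 = 172458/35 ≈ 4927.4)
S - B(17, 34) = 172458/35 - 1*⅑ = 172458/35 - ⅑ = 1552087/315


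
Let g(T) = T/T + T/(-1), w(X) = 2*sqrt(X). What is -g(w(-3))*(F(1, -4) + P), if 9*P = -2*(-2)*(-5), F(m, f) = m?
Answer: 11/9 - 22*I*sqrt(3)/9 ≈ 1.2222 - 4.2339*I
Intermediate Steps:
P = -20/9 (P = (-2*(-2)*(-5))/9 = (4*(-5))/9 = (1/9)*(-20) = -20/9 ≈ -2.2222)
g(T) = 1 - T (g(T) = 1 + T*(-1) = 1 - T)
-g(w(-3))*(F(1, -4) + P) = -(1 - 2*sqrt(-3))*(1 - 20/9) = -(1 - 2*I*sqrt(3))*(-11)/9 = -(-11/9 + 22*I*sqrt(3)/9) = 11/9 - 22*I*sqrt(3)/9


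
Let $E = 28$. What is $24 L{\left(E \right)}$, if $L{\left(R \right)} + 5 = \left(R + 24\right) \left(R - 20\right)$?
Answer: $9864$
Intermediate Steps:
$L{\left(R \right)} = -5 + \left(-20 + R\right) \left(24 + R\right)$ ($L{\left(R \right)} = -5 + \left(R + 24\right) \left(R - 20\right) = -5 + \left(24 + R\right) \left(-20 + R\right) = -5 + \left(-20 + R\right) \left(24 + R\right)$)
$24 L{\left(E \right)} = 24 \left(-485 + 28^{2} + 4 \cdot 28\right) = 24 \left(-485 + 784 + 112\right) = 24 \cdot 411 = 9864$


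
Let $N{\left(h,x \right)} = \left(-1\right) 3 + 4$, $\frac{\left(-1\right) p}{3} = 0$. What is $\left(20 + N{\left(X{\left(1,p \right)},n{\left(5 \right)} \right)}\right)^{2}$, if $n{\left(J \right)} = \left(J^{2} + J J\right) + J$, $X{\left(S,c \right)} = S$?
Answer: $441$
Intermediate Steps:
$p = 0$ ($p = \left(-3\right) 0 = 0$)
$n{\left(J \right)} = J + 2 J^{2}$ ($n{\left(J \right)} = \left(J^{2} + J^{2}\right) + J = 2 J^{2} + J = J + 2 J^{2}$)
$N{\left(h,x \right)} = 1$ ($N{\left(h,x \right)} = -3 + 4 = 1$)
$\left(20 + N{\left(X{\left(1,p \right)},n{\left(5 \right)} \right)}\right)^{2} = \left(20 + 1\right)^{2} = 21^{2} = 441$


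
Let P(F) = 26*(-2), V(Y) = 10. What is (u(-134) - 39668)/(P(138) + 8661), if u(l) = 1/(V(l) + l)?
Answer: -4918833/1067516 ≈ -4.6077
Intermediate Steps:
P(F) = -52
u(l) = 1/(10 + l)
(u(-134) - 39668)/(P(138) + 8661) = (1/(10 - 134) - 39668)/(-52 + 8661) = (1/(-124) - 39668)/8609 = (-1/124 - 39668)*(1/8609) = -4918833/124*1/8609 = -4918833/1067516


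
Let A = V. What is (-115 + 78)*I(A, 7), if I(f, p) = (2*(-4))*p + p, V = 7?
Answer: 1813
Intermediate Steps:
A = 7
I(f, p) = -7*p (I(f, p) = -8*p + p = -7*p)
(-115 + 78)*I(A, 7) = (-115 + 78)*(-7*7) = -37*(-49) = 1813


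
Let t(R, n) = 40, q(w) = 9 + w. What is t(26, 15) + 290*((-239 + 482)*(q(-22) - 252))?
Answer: -18674510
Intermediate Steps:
t(26, 15) + 290*((-239 + 482)*(q(-22) - 252)) = 40 + 290*((-239 + 482)*((9 - 22) - 252)) = 40 + 290*(243*(-13 - 252)) = 40 + 290*(243*(-265)) = 40 + 290*(-64395) = 40 - 18674550 = -18674510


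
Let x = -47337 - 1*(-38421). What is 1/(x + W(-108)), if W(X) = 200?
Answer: -1/8716 ≈ -0.00011473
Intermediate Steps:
x = -8916 (x = -47337 + 38421 = -8916)
1/(x + W(-108)) = 1/(-8916 + 200) = 1/(-8716) = -1/8716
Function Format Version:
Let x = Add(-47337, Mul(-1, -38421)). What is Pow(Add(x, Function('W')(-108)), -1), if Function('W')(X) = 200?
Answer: Rational(-1, 8716) ≈ -0.00011473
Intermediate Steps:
x = -8916 (x = Add(-47337, 38421) = -8916)
Pow(Add(x, Function('W')(-108)), -1) = Pow(Add(-8916, 200), -1) = Pow(-8716, -1) = Rational(-1, 8716)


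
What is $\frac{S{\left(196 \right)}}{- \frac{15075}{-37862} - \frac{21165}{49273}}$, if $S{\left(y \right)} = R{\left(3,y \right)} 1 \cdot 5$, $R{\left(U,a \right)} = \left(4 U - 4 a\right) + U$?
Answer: $\frac{1434626656694}{11711751} \approx 1.2249 \cdot 10^{5}$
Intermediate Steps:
$R{\left(U,a \right)} = - 4 a + 5 U$ ($R{\left(U,a \right)} = \left(- 4 a + 4 U\right) + U = - 4 a + 5 U$)
$S{\left(y \right)} = 75 - 20 y$ ($S{\left(y \right)} = \left(- 4 y + 5 \cdot 3\right) 1 \cdot 5 = \left(- 4 y + 15\right) 1 \cdot 5 = \left(15 - 4 y\right) 1 \cdot 5 = \left(15 - 4 y\right) 5 = 75 - 20 y$)
$\frac{S{\left(196 \right)}}{- \frac{15075}{-37862} - \frac{21165}{49273}} = \frac{75 - 3920}{- \frac{15075}{-37862} - \frac{21165}{49273}} = \frac{75 - 3920}{\left(-15075\right) \left(- \frac{1}{37862}\right) - \frac{21165}{49273}} = - \frac{3845}{\frac{15075}{37862} - \frac{21165}{49273}} = - \frac{3845}{- \frac{58558755}{1865574326}} = \left(-3845\right) \left(- \frac{1865574326}{58558755}\right) = \frac{1434626656694}{11711751}$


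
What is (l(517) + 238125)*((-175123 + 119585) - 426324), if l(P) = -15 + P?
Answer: -114985283474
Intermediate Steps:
(l(517) + 238125)*((-175123 + 119585) - 426324) = ((-15 + 517) + 238125)*((-175123 + 119585) - 426324) = (502 + 238125)*(-55538 - 426324) = 238627*(-481862) = -114985283474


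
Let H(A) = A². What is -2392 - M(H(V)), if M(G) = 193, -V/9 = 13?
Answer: -2585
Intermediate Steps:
V = -117 (V = -9*13 = -117)
-2392 - M(H(V)) = -2392 - 1*193 = -2392 - 193 = -2585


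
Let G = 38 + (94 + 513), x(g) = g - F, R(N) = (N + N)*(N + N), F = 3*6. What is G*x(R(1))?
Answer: -9030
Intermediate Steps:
F = 18
R(N) = 4*N**2 (R(N) = (2*N)*(2*N) = 4*N**2)
x(g) = -18 + g (x(g) = g - 1*18 = g - 18 = -18 + g)
G = 645 (G = 38 + 607 = 645)
G*x(R(1)) = 645*(-18 + 4*1**2) = 645*(-18 + 4*1) = 645*(-18 + 4) = 645*(-14) = -9030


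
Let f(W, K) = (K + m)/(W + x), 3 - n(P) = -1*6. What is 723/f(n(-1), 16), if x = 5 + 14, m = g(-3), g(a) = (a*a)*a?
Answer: -20244/11 ≈ -1840.4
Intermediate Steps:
g(a) = a³ (g(a) = a²*a = a³)
m = -27 (m = (-3)³ = -27)
x = 19
n(P) = 9 (n(P) = 3 - (-1)*6 = 3 - 1*(-6) = 3 + 6 = 9)
f(W, K) = (-27 + K)/(19 + W) (f(W, K) = (K - 27)/(W + 19) = (-27 + K)/(19 + W))
723/f(n(-1), 16) = 723/(((-27 + 16)/(19 + 9))) = 723/((-11/28)) = 723/(((1/28)*(-11))) = 723/(-11/28) = 723*(-28/11) = -20244/11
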